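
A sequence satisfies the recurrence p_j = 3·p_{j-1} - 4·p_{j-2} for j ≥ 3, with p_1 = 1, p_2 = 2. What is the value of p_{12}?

Iterate the recurrence:
p_3 = 2;  p_4 = -2;  p_5 = -14;  p_6 = -34;  p_7 = -46;  p_8 = -2;  p_9 = 178;  p_{10} = 542;  p_{11} = 914;  p_{12} = 574.

574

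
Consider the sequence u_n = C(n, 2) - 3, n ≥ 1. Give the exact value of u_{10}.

C(10, 2) = 45, so u_{10} = 42.

42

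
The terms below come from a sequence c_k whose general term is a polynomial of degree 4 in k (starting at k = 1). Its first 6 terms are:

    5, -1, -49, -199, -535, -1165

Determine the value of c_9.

1st diffs: -6, -48, -150, -336, -630.
2nd diffs: -42, -102, -186, -294.
3rd diffs: -60, -84, -108.
4th diffs: -24, -24 (constant).
Newton forward-difference form: c_k = 5 + (-6)·C(k-1,1) + (-42)·C(k-1,2) + (-60)·C(k-1,3) + (-24)·C(k-1,4).
At k = 9: k-1 = 8, so c_9 = 5 - 48 - 1176 - 3360 - 1680 = -6259.

-6259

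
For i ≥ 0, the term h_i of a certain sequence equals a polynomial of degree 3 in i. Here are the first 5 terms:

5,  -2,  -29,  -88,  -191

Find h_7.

-884

1st diffs: -7, -27, -59, -103.
2nd diffs: -20, -32, -44.
3rd diffs: -12, -12 (constant).
So h_i = -2i^3 - 4i^2 - i + 5.
Evaluating at i = 7 gives h_7 = -884.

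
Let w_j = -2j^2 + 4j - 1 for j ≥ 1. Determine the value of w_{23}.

w_{23} = -2·23^2 + 4·23 - 1 = -967.

-967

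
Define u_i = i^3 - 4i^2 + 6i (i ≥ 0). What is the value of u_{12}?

u_{12} = 1·12^3 - 4·12^2 + 6·12 = 1224.

1224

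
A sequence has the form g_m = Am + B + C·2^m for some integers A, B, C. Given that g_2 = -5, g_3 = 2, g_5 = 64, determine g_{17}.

At m = 2, 3, 5: 2A + B + 4C = -5; 3A + B + 8C = 2; 5A + B + 32C = 64.
Subtracting the first from the second: A + 4C = 7.
Subtracting the second from the third: 2A + 24C = 62.
Solving: C = 3, A = -5, then B = -7.
Therefore g_{17} = -85 + (-7) + 3·131072 = 393124.

393124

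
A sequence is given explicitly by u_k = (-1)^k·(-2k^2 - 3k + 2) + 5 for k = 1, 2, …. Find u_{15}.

498

(-1)^15 = -1; -2k^2 - 3k + 2 at k=15 is -493; so u_{15} = 498.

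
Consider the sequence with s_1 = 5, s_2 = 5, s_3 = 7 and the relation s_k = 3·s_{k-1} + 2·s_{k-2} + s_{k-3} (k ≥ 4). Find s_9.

s_4 = 36, s_5 = 127, s_6 = 460, s_7 = 1670, s_8 = 6057, s_9 = 21971.

21971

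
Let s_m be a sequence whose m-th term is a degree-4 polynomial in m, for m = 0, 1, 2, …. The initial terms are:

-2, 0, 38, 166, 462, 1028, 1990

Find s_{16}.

1st diffs: 2, 38, 128, 296, 566, 962.
2nd diffs: 36, 90, 168, 270, 396.
3rd diffs: 54, 78, 102, 126.
4th diffs: 24, 24, 24 (constant).
So s_m = m^4 + 3m^3 + 2m^2 - 4m - 2.
Evaluating at m = 16 gives s_{16} = 78270.

78270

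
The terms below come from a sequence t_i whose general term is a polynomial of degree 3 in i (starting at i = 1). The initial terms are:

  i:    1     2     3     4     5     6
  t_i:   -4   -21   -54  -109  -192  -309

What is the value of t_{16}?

1st diffs: -17, -33, -55, -83, -117.
2nd diffs: -16, -22, -28, -34.
3rd diffs: -6, -6, -6 (constant).
Newton forward-difference form: t_i = -4 + (-17)·C(i-1,1) + (-16)·C(i-1,2) + (-6)·C(i-1,3).
At i = 16: i-1 = 15, so t_{16} = -4 - 255 - 1680 - 2730 = -4669.

-4669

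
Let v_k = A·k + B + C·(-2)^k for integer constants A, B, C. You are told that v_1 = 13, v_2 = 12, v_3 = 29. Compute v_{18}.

The three given values yield: A + B - 2C = 13; 2A + B + 4C = 12; 3A + B - 8C = 29.
Subtracting the first from the second: A + 6C = -1.
Subtracting the second from the third: A - 12C = 17.
Solving: C = -1, A = 5, then B = 6.
Hence v_{18} = 5·18 + 6 + (-1)·262144 = -262048.

-262048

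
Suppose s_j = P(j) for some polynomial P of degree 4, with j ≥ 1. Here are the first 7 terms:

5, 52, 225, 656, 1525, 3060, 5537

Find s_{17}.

1st diffs: 47, 173, 431, 869, 1535, 2477.
2nd diffs: 126, 258, 438, 666, 942.
3rd diffs: 132, 180, 228, 276.
4th diffs: 48, 48, 48 (constant).
So s_j = 2j^4 + 2j^3 + j^2.
Evaluating at j = 17 gives s_{17} = 177157.

177157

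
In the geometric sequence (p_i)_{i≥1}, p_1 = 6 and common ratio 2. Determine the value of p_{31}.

p_i = 6·2^(i-1).
p_{31} = 6·2^30 = 6442450944.

6442450944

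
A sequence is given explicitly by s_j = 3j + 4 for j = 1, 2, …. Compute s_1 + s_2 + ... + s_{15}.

420

Over j = 1..15: Σj = 120.
Total = (3)·120 + (4)·15 = 420.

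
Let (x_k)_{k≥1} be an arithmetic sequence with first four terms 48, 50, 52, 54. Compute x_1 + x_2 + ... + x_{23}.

1610

Common difference d = 2.
x_k = 48 + (k - 1)·2.
x_{23} = 92; S = 23·(48 + 92)/2 = 1610.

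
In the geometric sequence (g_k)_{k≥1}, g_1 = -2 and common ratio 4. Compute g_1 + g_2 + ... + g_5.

g_k = (-2)·4^(k-1).
S = (-2)·(4^5 - 1)/(4 - 1) = (-2)·(1024 - 1)/(3) = -682.

-682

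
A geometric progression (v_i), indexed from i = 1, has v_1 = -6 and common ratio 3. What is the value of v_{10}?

v_i = (-6)·3^(i-1).
v_{10} = (-6)·3^9 = -118098.

-118098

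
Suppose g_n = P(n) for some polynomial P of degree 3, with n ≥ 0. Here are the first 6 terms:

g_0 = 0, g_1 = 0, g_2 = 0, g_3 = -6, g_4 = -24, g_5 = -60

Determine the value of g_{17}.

1st diffs: 0, 0, -6, -18, -36.
2nd diffs: 0, -6, -12, -18.
3rd diffs: -6, -6, -6 (constant).
So g_n = -n^3 + 3n^2 - 2n.
Evaluating at n = 17 gives g_{17} = -4080.

-4080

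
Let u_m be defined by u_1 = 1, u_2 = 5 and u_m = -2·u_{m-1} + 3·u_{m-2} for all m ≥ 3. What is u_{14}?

1594325

u_3 = -7;  u_4 = 29;  u_5 = -79;  …;  u_{11} = -59047;  u_{12} = 177149;  u_{13} = -531439;  u_{14} = 1594325.
(Characteristic roots are 1 and -3.)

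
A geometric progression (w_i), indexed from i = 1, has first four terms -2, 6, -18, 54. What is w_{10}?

39366

Common ratio r = -3.
w_i = (-2)·(-3)^(i-1).
w_{10} = (-2)·(-3)^9 = 39366.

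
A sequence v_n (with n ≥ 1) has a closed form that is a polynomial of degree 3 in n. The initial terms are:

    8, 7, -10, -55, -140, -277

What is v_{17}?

1st diffs: -1, -17, -45, -85, -137.
2nd diffs: -16, -28, -40, -52.
3rd diffs: -12, -12, -12 (constant).
Newton forward-difference form: v_n = 8 + (-1)·C(n-1,1) + (-16)·C(n-1,2) + (-12)·C(n-1,3).
At n = 17: n-1 = 16, so v_{17} = 8 - 16 - 1920 - 6720 = -8648.

-8648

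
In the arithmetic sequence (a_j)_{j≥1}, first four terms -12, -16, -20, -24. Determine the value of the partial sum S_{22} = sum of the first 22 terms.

Common difference d = -4.
a_j = -12 + (j - 1)·(-4).
a_{22} = -96; S = 22·(-12 + (-96))/2 = -1188.

-1188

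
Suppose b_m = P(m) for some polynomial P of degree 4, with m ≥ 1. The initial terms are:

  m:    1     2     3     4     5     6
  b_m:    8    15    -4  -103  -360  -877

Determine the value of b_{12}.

1st diffs: 7, -19, -99, -257, -517.
2nd diffs: -26, -80, -158, -260.
3rd diffs: -54, -78, -102.
4th diffs: -24, -24 (constant).
Newton forward-difference form: b_m = 8 + 7·C(m-1,1) + (-26)·C(m-1,2) + (-54)·C(m-1,3) + (-24)·C(m-1,4).
At m = 12: m-1 = 11, so b_{12} = 8 + 77 - 1430 - 8910 - 7920 = -18175.

-18175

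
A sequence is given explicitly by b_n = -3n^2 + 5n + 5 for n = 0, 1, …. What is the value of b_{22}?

b_{22} = -3·22^2 + 5·22 + 5 = -1337.

-1337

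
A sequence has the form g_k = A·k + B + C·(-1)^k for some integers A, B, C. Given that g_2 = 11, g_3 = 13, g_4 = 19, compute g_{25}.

101

Plug in k = 2, 3, 4: 2A + B + C = 11; 3A + B - C = 13; 4A + B + C = 19.
Subtracting the first from the second: A - 2C = 2.
Subtracting the second from the third: A + 2C = 6.
Solving: C = 1, A = 4, then B = 2.
So g_k = 4·k + 2 + 1·(-1)^k; at k=25 this is 101.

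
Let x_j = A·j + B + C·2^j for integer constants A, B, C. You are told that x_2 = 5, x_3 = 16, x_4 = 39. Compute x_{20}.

Write the equations: 2A + B + 4C = 5; 3A + B + 8C = 16; 4A + B + 16C = 39.
Subtracting the first from the second: A + 4C = 11.
Subtracting the second from the third: A + 8C = 23.
Solving: C = 3, A = -1, then B = -5.
So x_j = -1·j + (-5) + 3·2^j; at j=20 this is 3145703.

3145703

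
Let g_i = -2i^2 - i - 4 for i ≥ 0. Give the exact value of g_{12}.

g_{12} = -2·12^2 - 1·12 - 4 = -304.

-304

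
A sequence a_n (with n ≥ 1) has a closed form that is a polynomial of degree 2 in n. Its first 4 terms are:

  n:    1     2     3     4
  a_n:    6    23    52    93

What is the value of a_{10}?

591

1st diffs: 17, 29, 41.
2nd diffs: 12, 12 (constant).
Newton forward-difference form: a_n = 6 + 17·C(n-1,1) + 12·C(n-1,2).
At n = 10: n-1 = 9, so a_{10} = 6 + 153 + 432 = 591.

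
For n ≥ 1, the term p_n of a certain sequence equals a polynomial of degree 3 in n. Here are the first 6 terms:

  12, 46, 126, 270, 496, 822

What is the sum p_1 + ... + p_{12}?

21418

1st diffs: 34, 80, 144, 226, 326.
2nd diffs: 46, 64, 82, 100.
3rd diffs: 18, 18, 18 (constant).
So p_n = 3n^3 + 5n^2 - 2n + 6.
Continuing: …, 1266, 1846, 2580, 3486, …, p_{12} = 5886.
Summing n = 1..12 (12 terms) gives 21418.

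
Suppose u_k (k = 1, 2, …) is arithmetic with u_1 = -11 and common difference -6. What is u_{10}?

-65

u_k = -11 + (k - 1)·(-6).
u_{10} = -11 + 9·(-6) = -65.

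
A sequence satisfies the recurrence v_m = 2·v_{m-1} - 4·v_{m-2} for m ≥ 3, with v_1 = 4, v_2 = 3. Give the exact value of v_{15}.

-40960

Step forward from the initial values:
v_3 = -10; v_4 = -32; v_5 = -24; …; v_{12} = 5120; v_{13} = 16384; v_{14} = 12288; v_{15} = -40960.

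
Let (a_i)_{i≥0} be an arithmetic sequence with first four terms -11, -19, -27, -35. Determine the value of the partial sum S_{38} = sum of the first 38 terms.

-6042

Common difference d = -8.
a_i = -11 + (i - 0)·(-8).
a_{37} = -307; S = 38·(-11 + (-307))/2 = -6042.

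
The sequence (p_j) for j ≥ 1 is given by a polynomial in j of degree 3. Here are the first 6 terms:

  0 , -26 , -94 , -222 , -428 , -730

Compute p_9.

1st diffs: -26, -68, -128, -206, -302.
2nd diffs: -42, -60, -78, -96.
3rd diffs: -18, -18, -18 (constant).
Newton forward-difference form: p_j = (-26)·C(j-1,1) + (-42)·C(j-1,2) + (-18)·C(j-1,3).
At j = 9: j-1 = 8, so p_9 = -208 - 1176 - 1008 = -2392.

-2392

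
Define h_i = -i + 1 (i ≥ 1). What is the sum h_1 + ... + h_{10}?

Over i = 1..10: Σi = 55.
Total = (-1)·55 + (1)·10 = -45.

-45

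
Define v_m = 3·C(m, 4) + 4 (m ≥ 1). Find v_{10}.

C(10, 4) = 210, so v_{10} = 634.

634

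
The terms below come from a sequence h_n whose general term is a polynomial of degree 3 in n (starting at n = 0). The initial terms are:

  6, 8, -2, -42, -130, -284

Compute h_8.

-1322

1st diffs: 2, -10, -40, -88, -154.
2nd diffs: -12, -30, -48, -66.
3rd diffs: -18, -18, -18 (constant).
Newton forward-difference form: h_n = 6 + 2·C(n,1) + (-12)·C(n,2) + (-18)·C(n,3).
At n = 8: n = 8, so h_8 = 6 + 16 - 336 - 1008 = -1322.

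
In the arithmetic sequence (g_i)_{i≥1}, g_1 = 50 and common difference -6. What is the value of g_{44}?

g_i = 50 + (i - 1)·(-6).
g_{44} = 50 + 43·(-6) = -208.

-208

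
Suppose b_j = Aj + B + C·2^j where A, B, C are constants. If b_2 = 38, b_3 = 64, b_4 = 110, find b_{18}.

At j = 2, 3, 4: 2A + B + 4C = 38; 3A + B + 8C = 64; 4A + B + 16C = 110.
Subtracting the first from the second: A + 4C = 26.
Subtracting the second from the third: A + 8C = 46.
Solving: C = 5, A = 6, then B = 6.
Therefore b_{18} = 108 + 6 + 5·262144 = 1310834.

1310834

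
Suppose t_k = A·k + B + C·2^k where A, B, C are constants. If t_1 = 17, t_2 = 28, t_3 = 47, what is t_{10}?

Plug in k = 1, 2, 3: A + B + 2C = 17; 2A + B + 4C = 28; 3A + B + 8C = 47.
Subtracting the first from the second: A + 2C = 11.
Subtracting the second from the third: A + 4C = 19.
Solving: C = 4, A = 3, then B = 6.
Therefore t_{10} = 30 + 6 + 4·1024 = 4132.

4132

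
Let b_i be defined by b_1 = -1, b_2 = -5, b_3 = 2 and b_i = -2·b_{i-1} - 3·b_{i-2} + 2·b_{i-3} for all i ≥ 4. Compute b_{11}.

-1698

Step forward from the initial values:
b_4 = 9, b_5 = -34, b_6 = 45, b_7 = 30, b_8 = -263, b_9 = 526, b_{10} = -203, b_{11} = -1698.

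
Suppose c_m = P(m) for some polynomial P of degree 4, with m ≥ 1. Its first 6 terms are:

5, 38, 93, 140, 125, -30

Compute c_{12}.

-11292

1st diffs: 33, 55, 47, -15, -155.
2nd diffs: 22, -8, -62, -140.
3rd diffs: -30, -54, -78.
4th diffs: -24, -24 (constant).
Newton forward-difference form: c_m = 5 + 33·C(m-1,1) + 22·C(m-1,2) + (-30)·C(m-1,3) + (-24)·C(m-1,4).
At m = 12: m-1 = 11, so c_{12} = 5 + 363 + 1210 - 4950 - 7920 = -11292.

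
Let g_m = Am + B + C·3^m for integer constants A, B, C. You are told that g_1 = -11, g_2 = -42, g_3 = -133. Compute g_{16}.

-215233616

Plug in m = 1, 2, 3: A + B + 3C = -11; 2A + B + 9C = -42; 3A + B + 27C = -133.
Subtracting the first from the second: A + 6C = -31.
Subtracting the second from the third: A + 18C = -91.
Solving: C = -5, A = -1, then B = 5.
Hence g_{16} = -1·16 + 5 + (-5)·43046721 = -215233616.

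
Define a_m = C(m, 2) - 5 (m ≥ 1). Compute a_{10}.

C(10, 2) = 45, so a_{10} = 40.

40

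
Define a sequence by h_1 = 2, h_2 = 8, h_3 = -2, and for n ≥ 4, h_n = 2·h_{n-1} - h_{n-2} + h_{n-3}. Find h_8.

h_4 = -10;  h_5 = -10;  h_6 = -12;  h_7 = -24;  h_8 = -46.

-46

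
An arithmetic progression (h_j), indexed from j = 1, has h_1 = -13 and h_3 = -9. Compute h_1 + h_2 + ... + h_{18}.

Common difference d = (-9 - (-13)) / (3 - 1) = 2.
h_j = -13 + (j - 1)·2.
h_{18} = 21; S = 18·(-13 + 21)/2 = 72.

72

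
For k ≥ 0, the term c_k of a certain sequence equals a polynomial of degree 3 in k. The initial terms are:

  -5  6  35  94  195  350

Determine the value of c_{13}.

1st diffs: 11, 29, 59, 101, 155.
2nd diffs: 18, 30, 42, 54.
3rd diffs: 12, 12, 12 (constant).
Newton forward-difference form: c_k = -5 + 11·C(k,1) + 18·C(k,2) + 12·C(k,3).
At k = 13: k = 13, so c_{13} = -5 + 143 + 1404 + 3432 = 4974.

4974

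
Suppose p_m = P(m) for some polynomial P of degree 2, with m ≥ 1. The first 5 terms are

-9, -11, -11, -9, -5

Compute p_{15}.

1st diffs: -2, 0, 2, 4.
2nd diffs: 2, 2, 2 (constant).
Newton forward-difference form: p_m = -9 + (-2)·C(m-1,1) + 2·C(m-1,2).
At m = 15: m-1 = 14, so p_{15} = -9 - 28 + 182 = 145.

145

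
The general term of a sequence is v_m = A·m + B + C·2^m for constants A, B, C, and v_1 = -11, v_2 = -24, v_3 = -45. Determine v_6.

-284

Write the equations: A + B + 2C = -11; 2A + B + 4C = -24; 3A + B + 8C = -45.
Subtracting the first from the second: A + 2C = -13.
Subtracting the second from the third: A + 4C = -21.
Solving: C = -4, A = -5, then B = 2.
Therefore v_6 = -30 + 2 + (-4)·64 = -284.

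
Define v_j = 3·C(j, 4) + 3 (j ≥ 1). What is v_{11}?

993

C(11, 4) = 330, so v_{11} = 993.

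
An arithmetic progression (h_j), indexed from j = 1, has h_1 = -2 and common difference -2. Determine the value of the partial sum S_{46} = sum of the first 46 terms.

-2162

h_j = -2 + (j - 1)·(-2).
h_{46} = -92; S = 46·(-2 + (-92))/2 = -2162.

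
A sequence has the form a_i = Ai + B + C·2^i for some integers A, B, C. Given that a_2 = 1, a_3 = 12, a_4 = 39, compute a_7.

472

At i = 2, 3, 4: 2A + B + 4C = 1; 3A + B + 8C = 12; 4A + B + 16C = 39.
Subtracting the first from the second: A + 4C = 11.
Subtracting the second from the third: A + 8C = 27.
Solving: C = 4, A = -5, then B = -5.
So a_i = -5·i + (-5) + 4·2^i; at i=7 this is 472.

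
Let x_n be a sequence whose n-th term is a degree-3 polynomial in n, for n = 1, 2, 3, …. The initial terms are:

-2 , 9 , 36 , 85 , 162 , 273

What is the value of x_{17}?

5454

1st diffs: 11, 27, 49, 77, 111.
2nd diffs: 16, 22, 28, 34.
3rd diffs: 6, 6, 6 (constant).
Newton forward-difference form: x_n = -2 + 11·C(n-1,1) + 16·C(n-1,2) + 6·C(n-1,3).
At n = 17: n-1 = 16, so x_{17} = -2 + 176 + 1920 + 3360 = 5454.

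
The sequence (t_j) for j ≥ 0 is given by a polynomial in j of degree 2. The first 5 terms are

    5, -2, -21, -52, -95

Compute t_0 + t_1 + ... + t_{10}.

-2310

1st diffs: -7, -19, -31, -43.
2nd diffs: -12, -12, -12 (constant).
So t_j = -6j^2 - j + 5.
Continuing: …, -150, -217, -296, -387, …, t_{10} = -605.
Summing j = 0..10 (11 terms) gives -2310.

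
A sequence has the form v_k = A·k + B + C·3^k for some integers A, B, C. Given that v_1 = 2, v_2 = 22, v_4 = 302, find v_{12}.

2125710

Plug in k = 1, 2, 4: A + B + 3C = 2; 2A + B + 9C = 22; 4A + B + 81C = 302.
Subtracting the first from the second: A + 6C = 20.
Subtracting the second from the third: 2A + 72C = 280.
Solving: C = 4, A = -4, then B = -6.
So v_k = -4·k + (-6) + 4·3^k; at k=12 this is 2125710.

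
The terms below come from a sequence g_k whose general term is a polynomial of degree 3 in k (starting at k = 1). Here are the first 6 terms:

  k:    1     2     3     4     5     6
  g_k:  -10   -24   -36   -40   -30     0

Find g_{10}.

1st diffs: -14, -12, -4, 10, 30.
2nd diffs: 2, 8, 14, 20.
3rd diffs: 6, 6, 6 (constant).
So g_k = k^3 - 5k^2 - 6k.
Evaluating at k = 10 gives g_{10} = 440.

440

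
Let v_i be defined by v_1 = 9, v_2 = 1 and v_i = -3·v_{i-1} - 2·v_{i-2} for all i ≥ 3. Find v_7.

Compute successive terms:
v_3 = -21, v_4 = 61, v_5 = -141, v_6 = 301, v_7 = -621.
(Characteristic roots are -1 and -2.)

-621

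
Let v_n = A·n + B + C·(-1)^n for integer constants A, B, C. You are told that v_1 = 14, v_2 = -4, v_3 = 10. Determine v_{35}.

Plug in n = 1, 2, 3: A + B - C = 14; 2A + B + C = -4; 3A + B - C = 10.
Subtracting the first from the second: A + 2C = -18.
Subtracting the second from the third: A - 2C = 14.
Solving: C = -8, A = -2, then B = 8.
Therefore v_{35} = -70 + 8 + (-8)·(-1) = -54.

-54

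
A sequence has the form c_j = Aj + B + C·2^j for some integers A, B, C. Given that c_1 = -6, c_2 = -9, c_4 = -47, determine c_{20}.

-4194207

Write the equations: A + B + 2C = -6; 2A + B + 4C = -9; 4A + B + 16C = -47.
Subtracting the first from the second: A + 2C = -3.
Subtracting the second from the third: 2A + 12C = -38.
Solving: C = -4, A = 5, then B = -3.
So c_j = 5·j + (-3) + (-4)·2^j; at j=20 this is -4194207.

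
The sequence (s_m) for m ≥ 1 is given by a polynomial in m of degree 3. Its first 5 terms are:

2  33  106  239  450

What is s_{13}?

7106

1st diffs: 31, 73, 133, 211.
2nd diffs: 42, 60, 78.
3rd diffs: 18, 18 (constant).
Newton forward-difference form: s_m = 2 + 31·C(m-1,1) + 42·C(m-1,2) + 18·C(m-1,3).
At m = 13: m-1 = 12, so s_{13} = 2 + 372 + 2772 + 3960 = 7106.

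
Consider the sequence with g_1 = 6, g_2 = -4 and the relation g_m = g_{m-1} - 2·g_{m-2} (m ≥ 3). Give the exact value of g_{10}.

104

g_3 = -16, g_4 = -8, g_5 = 24, g_6 = 40, g_7 = -8, g_8 = -88, g_9 = -72, g_{10} = 104.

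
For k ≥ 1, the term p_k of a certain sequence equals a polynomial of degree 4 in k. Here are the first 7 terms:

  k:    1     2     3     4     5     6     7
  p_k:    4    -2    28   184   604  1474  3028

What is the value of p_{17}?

141988

1st diffs: -6, 30, 156, 420, 870, 1554.
2nd diffs: 36, 126, 264, 450, 684.
3rd diffs: 90, 138, 186, 234.
4th diffs: 48, 48, 48 (constant).
Newton forward-difference form: p_k = 4 + (-6)·C(k-1,1) + 36·C(k-1,2) + 90·C(k-1,3) + 48·C(k-1,4).
At k = 17: k-1 = 16, so p_{17} = 4 - 96 + 4320 + 50400 + 87360 = 141988.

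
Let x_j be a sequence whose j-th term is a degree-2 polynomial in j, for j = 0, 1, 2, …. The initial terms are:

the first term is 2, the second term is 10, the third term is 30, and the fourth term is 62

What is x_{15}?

1st diffs: 8, 20, 32.
2nd diffs: 12, 12 (constant).
So x_j = 6j^2 + 2j + 2.
Evaluating at j = 15 gives x_{15} = 1382.

1382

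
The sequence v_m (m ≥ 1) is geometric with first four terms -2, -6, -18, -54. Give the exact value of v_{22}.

-20920706406

Common ratio r = 3.
v_m = (-2)·3^(m-1).
v_{22} = (-2)·3^21 = -20920706406.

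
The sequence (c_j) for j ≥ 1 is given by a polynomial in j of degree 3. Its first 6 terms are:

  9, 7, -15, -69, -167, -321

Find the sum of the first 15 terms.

1st diffs: -2, -22, -54, -98, -154.
2nd diffs: -20, -32, -44, -56.
3rd diffs: -12, -12, -12 (constant).
So c_j = -2j^3 + 2j^2 + 6j + 3.
Continuing: …, -543, -845, -1239, -1737, …, c_{15} = -6207.
Summing j = 1..15 (15 terms) gives -25555.

-25555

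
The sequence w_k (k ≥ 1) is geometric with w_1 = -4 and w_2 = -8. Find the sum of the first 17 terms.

Common ratio r = 2.
w_k = (-4)·2^(k-1).
S = (-4)·(2^17 - 1)/(2 - 1) = (-4)·(131072 - 1)/(1) = -524284.

-524284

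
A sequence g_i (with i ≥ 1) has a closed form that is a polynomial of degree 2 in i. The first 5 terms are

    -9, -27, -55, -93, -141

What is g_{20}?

1st diffs: -18, -28, -38, -48.
2nd diffs: -10, -10, -10 (constant).
So g_i = -5i^2 - 3i - 1.
Evaluating at i = 20 gives g_{20} = -2061.

-2061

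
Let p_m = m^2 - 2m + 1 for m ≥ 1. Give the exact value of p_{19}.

324

p_{19} = 1·19^2 - 2·19 + 1 = 324.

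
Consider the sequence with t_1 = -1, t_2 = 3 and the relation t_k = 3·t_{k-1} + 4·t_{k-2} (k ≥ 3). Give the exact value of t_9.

26213

t_3 = 5;  t_4 = 27;  t_5 = 101;  t_6 = 411;  t_7 = 1637;  t_8 = 6555;  t_9 = 26213.
(Characteristic roots are 4 and -1.)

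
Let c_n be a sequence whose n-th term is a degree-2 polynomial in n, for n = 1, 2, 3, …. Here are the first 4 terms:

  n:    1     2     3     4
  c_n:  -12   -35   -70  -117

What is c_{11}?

1st diffs: -23, -35, -47.
2nd diffs: -12, -12 (constant).
Newton forward-difference form: c_n = -12 + (-23)·C(n-1,1) + (-12)·C(n-1,2).
At n = 11: n-1 = 10, so c_{11} = -12 - 230 - 540 = -782.

-782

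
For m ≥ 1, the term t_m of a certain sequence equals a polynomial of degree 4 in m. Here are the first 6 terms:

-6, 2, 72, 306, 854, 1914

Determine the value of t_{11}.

1st diffs: 8, 70, 234, 548, 1060.
2nd diffs: 62, 164, 314, 512.
3rd diffs: 102, 150, 198.
4th diffs: 48, 48 (constant).
Newton forward-difference form: t_m = -6 + 8·C(m-1,1) + 62·C(m-1,2) + 102·C(m-1,3) + 48·C(m-1,4).
At m = 11: m-1 = 10, so t_{11} = -6 + 80 + 2790 + 12240 + 10080 = 25184.

25184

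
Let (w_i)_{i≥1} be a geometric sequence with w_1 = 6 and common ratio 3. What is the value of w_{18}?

774840978

w_i = 6·3^(i-1).
w_{18} = 6·3^17 = 774840978.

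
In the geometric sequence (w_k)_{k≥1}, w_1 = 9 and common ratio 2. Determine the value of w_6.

w_k = 9·2^(k-1).
w_6 = 9·2^5 = 288.

288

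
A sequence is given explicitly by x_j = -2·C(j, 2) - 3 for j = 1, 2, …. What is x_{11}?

C(11, 2) = 55, so x_{11} = -113.

-113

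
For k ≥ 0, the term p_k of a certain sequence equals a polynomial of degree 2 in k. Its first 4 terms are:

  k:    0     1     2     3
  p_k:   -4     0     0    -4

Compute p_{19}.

1st diffs: 4, 0, -4.
2nd diffs: -4, -4 (constant).
Newton forward-difference form: p_k = -4 + 4·C(k,1) + (-4)·C(k,2).
At k = 19: k = 19, so p_{19} = -4 + 76 - 684 = -612.

-612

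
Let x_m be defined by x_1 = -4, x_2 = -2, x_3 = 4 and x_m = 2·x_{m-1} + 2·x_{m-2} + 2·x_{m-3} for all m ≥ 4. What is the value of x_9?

Compute successive terms:
x_4 = -4;  x_5 = -4;  x_6 = -8;  x_7 = -32;  x_8 = -88;  x_9 = -256.

-256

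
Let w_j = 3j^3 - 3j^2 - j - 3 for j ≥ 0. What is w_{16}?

w_{16} = 3·16^3 - 3·16^2 - 1·16 - 3 = 11501.

11501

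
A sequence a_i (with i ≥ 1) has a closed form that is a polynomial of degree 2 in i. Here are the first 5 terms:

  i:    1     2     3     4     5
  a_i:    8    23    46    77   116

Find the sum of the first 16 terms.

1st diffs: 15, 23, 31, 39.
2nd diffs: 8, 8, 8 (constant).
Newton forward-difference form: a_i = 8 + 15·C(i-1,1) + 8·C(i-1,2).
Continuing: …, 163, 218, 281, 352, …, a_{16} = 1073.
Summing i = 1..16 (16 terms) gives 6408.

6408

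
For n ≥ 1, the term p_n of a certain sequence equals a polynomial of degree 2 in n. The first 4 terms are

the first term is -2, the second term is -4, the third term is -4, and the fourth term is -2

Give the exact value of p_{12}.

1st diffs: -2, 0, 2.
2nd diffs: 2, 2 (constant).
So p_n = n^2 - 5n + 2.
Evaluating at n = 12 gives p_{12} = 86.

86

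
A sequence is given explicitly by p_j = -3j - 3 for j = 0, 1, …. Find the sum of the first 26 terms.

-1053

Over j = 0..25: Σj = 325.
Total = (-3)·325 + (-3)·26 = -1053.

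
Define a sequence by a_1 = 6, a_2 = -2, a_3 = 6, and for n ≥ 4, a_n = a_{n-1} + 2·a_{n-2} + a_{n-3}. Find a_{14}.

17836

Compute successive terms:
a_4 = 8  a_5 = 18  a_6 = 40  …  a_{11} = 1800  a_{12} = 3866  a_{13} = 8304  a_{14} = 17836.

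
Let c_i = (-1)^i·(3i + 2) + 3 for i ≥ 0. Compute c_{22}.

71

(-1)^22 = 1; 3i + 2 at i=22 is 68; so c_{22} = 71.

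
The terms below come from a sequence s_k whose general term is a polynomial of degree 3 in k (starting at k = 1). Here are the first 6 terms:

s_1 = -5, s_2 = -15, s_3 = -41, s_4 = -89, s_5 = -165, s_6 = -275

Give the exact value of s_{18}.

1st diffs: -10, -26, -48, -76, -110.
2nd diffs: -16, -22, -28, -34.
3rd diffs: -6, -6, -6 (constant).
So s_k = -k^3 - 2k^2 + 3k - 5.
Evaluating at k = 18 gives s_{18} = -6431.

-6431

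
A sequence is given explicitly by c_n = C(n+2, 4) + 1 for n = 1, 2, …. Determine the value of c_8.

C(10, 4) = 210, so c_8 = 211.

211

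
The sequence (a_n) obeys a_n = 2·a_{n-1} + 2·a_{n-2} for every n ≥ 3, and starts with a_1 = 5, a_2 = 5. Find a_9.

Iterate the recurrence:
a_3 = 20, a_4 = 50, a_5 = 140, a_6 = 380, a_7 = 1040, a_8 = 2840, a_9 = 7760.

7760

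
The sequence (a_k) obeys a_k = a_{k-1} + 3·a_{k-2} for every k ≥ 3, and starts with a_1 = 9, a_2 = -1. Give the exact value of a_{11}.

12557

Applying the relation repeatedly:
a_3 = 26; a_4 = 23; a_5 = 101; a_6 = 170; a_7 = 473; a_8 = 983; a_9 = 2402; a_{10} = 5351; a_{11} = 12557.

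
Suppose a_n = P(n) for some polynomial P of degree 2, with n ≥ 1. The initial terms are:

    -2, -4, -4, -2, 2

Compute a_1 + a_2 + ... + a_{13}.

1st diffs: -2, 0, 2, 4.
2nd diffs: 2, 2, 2 (constant).
So a_n = n^2 - 5n + 2.
Continuing: …, 8, 16, 26, 38, …, a_{13} = 106.
Summing n = 1..13 (13 terms) gives 390.

390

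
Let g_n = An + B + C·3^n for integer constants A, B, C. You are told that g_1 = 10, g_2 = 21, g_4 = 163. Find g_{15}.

28697804

At n = 1, 2, 4: A + B + 3C = 10; 2A + B + 9C = 21; 4A + B + 81C = 163.
Subtracting the first from the second: A + 6C = 11.
Subtracting the second from the third: 2A + 72C = 142.
Solving: C = 2, A = -1, then B = 5.
Therefore g_{15} = -15 + 5 + 2·14348907 = 28697804.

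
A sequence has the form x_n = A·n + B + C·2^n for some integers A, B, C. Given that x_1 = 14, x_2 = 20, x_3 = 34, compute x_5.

Plug in n = 1, 2, 3: A + B + 2C = 14; 2A + B + 4C = 20; 3A + B + 8C = 34.
Subtracting the first from the second: A + 2C = 6.
Subtracting the second from the third: A + 4C = 14.
Solving: C = 4, A = -2, then B = 8.
So x_n = -2·n + 8 + 4·2^n; at n=5 this is 126.

126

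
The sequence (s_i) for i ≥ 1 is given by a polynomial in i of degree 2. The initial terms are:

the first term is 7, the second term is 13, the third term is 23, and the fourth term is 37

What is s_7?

103

1st diffs: 6, 10, 14.
2nd diffs: 4, 4 (constant).
Newton forward-difference form: s_i = 7 + 6·C(i-1,1) + 4·C(i-1,2).
At i = 7: i-1 = 6, so s_7 = 7 + 36 + 60 = 103.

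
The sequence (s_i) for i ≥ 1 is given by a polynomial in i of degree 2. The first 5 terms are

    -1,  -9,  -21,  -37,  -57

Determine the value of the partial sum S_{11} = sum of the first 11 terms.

1st diffs: -8, -12, -16, -20.
2nd diffs: -4, -4, -4 (constant).
Newton forward-difference form: s_i = -1 + (-8)·C(i-1,1) + (-4)·C(i-1,2).
Continuing: …, -81, -109, -141, -177, …, s_{11} = -261.
Summing i = 1..11 (11 terms) gives -1111.

-1111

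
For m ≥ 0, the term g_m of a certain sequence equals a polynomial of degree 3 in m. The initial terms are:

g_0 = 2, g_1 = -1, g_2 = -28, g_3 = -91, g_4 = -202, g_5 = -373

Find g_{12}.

-4258

1st diffs: -3, -27, -63, -111, -171.
2nd diffs: -24, -36, -48, -60.
3rd diffs: -12, -12, -12 (constant).
Newton forward-difference form: g_m = 2 + (-3)·C(m,1) + (-24)·C(m,2) + (-12)·C(m,3).
At m = 12: m = 12, so g_{12} = 2 - 36 - 1584 - 2640 = -4258.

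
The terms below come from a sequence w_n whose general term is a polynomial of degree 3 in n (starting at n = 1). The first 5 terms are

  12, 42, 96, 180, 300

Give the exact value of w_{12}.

2652

1st diffs: 30, 54, 84, 120.
2nd diffs: 24, 30, 36.
3rd diffs: 6, 6 (constant).
Newton forward-difference form: w_n = 12 + 30·C(n-1,1) + 24·C(n-1,2) + 6·C(n-1,3).
At n = 12: n-1 = 11, so w_{12} = 12 + 330 + 1320 + 990 = 2652.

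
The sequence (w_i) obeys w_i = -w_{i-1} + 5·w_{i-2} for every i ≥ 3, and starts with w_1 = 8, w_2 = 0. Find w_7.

Applying the relation repeatedly:
w_3 = 40  w_4 = -40  w_5 = 240  w_6 = -440  w_7 = 1640.

1640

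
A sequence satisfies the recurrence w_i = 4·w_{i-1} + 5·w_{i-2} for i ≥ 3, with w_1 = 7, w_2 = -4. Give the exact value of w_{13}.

Step forward from the initial values:
w_3 = 19; w_4 = 56; w_5 = 319; …; w_{10} = 976556; w_{11} = 4882819; w_{12} = 24414056; w_{13} = 122070319.
(Characteristic roots are 5 and -1.)

122070319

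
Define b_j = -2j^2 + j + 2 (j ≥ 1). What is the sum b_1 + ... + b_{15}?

-2330

Over j = 1..15: Σj = 120, Σj² = 1240.
Total = (-2)·1240 + (1)·120 + (2)·15 = -2330.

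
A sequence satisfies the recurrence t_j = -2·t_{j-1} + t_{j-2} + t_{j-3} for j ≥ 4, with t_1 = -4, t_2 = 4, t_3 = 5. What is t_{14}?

Compute successive terms:
t_4 = -10; t_5 = 29; t_6 = -63; …; t_{11} = 3684; t_{12} = -8277; t_{13} = 18599; t_{14} = -41791.

-41791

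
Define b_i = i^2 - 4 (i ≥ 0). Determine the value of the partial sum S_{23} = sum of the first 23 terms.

Over i = 0..22: Σi = 253, Σi² = 3795.
Total = (1)·3795 + (-4)·23 = 3703.

3703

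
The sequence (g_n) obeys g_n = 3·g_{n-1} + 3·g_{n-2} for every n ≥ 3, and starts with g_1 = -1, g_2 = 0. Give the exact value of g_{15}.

-21889683

Step forward from the initial values:
g_3 = -3  g_4 = -9  g_5 = -36  …  g_{12} = -401679  g_{13} = -1522881  g_{14} = -5773680  g_{15} = -21889683.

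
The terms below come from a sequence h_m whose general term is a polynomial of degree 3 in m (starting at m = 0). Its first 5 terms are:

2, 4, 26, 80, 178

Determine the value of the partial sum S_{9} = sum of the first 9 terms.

1st diffs: 2, 22, 54, 98.
2nd diffs: 20, 32, 44.
3rd diffs: 12, 12 (constant).
Newton forward-difference form: h_m = 2 + 2·C(m,1) + 20·C(m,2) + 12·C(m,3).
Continuing: 332, 554, 856, 1250.
Summing m = 0..8 (9 terms) gives 3282.

3282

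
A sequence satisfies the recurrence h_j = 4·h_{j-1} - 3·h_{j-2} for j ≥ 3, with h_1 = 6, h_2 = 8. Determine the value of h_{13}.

Iterate the recurrence:
h_3 = 14;  h_4 = 32;  h_5 = 86;  …;  h_{10} = 19688;  h_{11} = 59054;  h_{12} = 177152;  h_{13} = 531446.
(Characteristic roots are 3 and 1.)

531446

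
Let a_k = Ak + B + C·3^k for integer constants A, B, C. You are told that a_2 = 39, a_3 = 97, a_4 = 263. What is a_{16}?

129140231

At k = 2, 3, 4: 2A + B + 9C = 39; 3A + B + 27C = 97; 4A + B + 81C = 263.
Subtracting the first from the second: A + 18C = 58.
Subtracting the second from the third: A + 54C = 166.
Solving: C = 3, A = 4, then B = 4.
So a_k = 4·k + 4 + 3·3^k; at k=16 this is 129140231.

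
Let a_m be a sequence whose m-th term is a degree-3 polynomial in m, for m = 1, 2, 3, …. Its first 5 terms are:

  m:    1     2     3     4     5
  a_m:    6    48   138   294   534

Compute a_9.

2694

1st diffs: 42, 90, 156, 240.
2nd diffs: 48, 66, 84.
3rd diffs: 18, 18 (constant).
So a_m = 3m^3 + 6m^2 + 3m - 6.
Evaluating at m = 9 gives a_9 = 2694.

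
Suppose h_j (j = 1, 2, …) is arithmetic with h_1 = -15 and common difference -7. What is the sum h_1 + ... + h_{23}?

h_j = -15 + (j - 1)·(-7).
h_{23} = -169; S = 23·(-15 + (-169))/2 = -2116.

-2116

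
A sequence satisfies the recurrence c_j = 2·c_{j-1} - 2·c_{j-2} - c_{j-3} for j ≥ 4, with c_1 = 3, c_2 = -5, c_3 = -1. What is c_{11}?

c_4 = 5;  c_5 = 17;  c_6 = 25;  c_7 = 11;  c_8 = -45;  c_9 = -137;  c_{10} = -195;  c_{11} = -71.

-71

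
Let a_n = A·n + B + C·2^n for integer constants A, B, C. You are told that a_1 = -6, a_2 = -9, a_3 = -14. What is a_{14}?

-16401

The three given values yield: A + B + 2C = -6; 2A + B + 4C = -9; 3A + B + 8C = -14.
Subtracting the first from the second: A + 2C = -3.
Subtracting the second from the third: A + 4C = -5.
Solving: C = -1, A = -1, then B = -3.
Therefore a_{14} = -14 + (-3) + (-1)·16384 = -16401.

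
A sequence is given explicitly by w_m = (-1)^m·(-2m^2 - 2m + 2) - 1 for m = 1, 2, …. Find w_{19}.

(-1)^19 = -1; -2m^2 - 2m + 2 at m=19 is -758; so w_{19} = 757.

757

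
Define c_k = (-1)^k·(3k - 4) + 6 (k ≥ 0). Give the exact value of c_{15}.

(-1)^15 = -1; 3k - 4 at k=15 is 41; so c_{15} = -35.

-35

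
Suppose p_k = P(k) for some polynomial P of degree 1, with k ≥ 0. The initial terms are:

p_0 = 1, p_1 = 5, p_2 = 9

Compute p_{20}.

81

1st diffs: 4, 4 (constant).
So p_k = 4k + 1.
Evaluating at k = 20 gives p_{20} = 81.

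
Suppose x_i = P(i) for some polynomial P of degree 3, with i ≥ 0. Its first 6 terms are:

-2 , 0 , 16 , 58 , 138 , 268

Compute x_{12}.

1st diffs: 2, 16, 42, 80, 130.
2nd diffs: 14, 26, 38, 50.
3rd diffs: 12, 12, 12 (constant).
So x_i = 2i^3 + i^2 - i - 2.
Evaluating at i = 12 gives x_{12} = 3586.

3586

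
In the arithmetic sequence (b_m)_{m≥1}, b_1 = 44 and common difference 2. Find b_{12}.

b_m = 44 + (m - 1)·2.
b_{12} = 44 + 11·2 = 66.

66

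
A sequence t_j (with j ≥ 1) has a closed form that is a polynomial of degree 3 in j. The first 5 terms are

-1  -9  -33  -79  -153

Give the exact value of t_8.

1st diffs: -8, -24, -46, -74.
2nd diffs: -16, -22, -28.
3rd diffs: -6, -6 (constant).
Newton forward-difference form: t_j = -1 + (-8)·C(j-1,1) + (-16)·C(j-1,2) + (-6)·C(j-1,3).
At j = 8: j-1 = 7, so t_8 = -1 - 56 - 336 - 210 = -603.

-603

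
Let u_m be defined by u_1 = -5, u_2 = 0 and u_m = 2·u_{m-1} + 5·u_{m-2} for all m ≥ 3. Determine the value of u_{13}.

-4199225

Iterate the recurrence:
u_3 = -25;  u_4 = -50;  u_5 = -225;  …;  u_{10} = -102200;  u_{11} = -353025;  u_{12} = -1217050;  u_{13} = -4199225.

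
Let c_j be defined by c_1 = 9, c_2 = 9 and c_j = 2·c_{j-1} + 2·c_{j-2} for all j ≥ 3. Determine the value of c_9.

13968

Applying the relation repeatedly:
c_3 = 36  c_4 = 90  c_5 = 252  c_6 = 684  c_7 = 1872  c_8 = 5112  c_9 = 13968.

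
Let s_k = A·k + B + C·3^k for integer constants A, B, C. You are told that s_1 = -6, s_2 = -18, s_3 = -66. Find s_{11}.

-531378

At k = 1, 2, 3: A + B + 3C = -6; 2A + B + 9C = -18; 3A + B + 27C = -66.
Subtracting the first from the second: A + 6C = -12.
Subtracting the second from the third: A + 18C = -48.
Solving: C = -3, A = 6, then B = -3.
Therefore s_{11} = 66 + (-3) + (-3)·177147 = -531378.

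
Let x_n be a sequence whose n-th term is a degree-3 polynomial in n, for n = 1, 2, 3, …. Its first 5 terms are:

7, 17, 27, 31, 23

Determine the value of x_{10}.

1st diffs: 10, 10, 4, -8.
2nd diffs: 0, -6, -12.
3rd diffs: -6, -6 (constant).
So x_n = -n^3 + 6n^2 - n + 3.
Evaluating at n = 10 gives x_{10} = -407.

-407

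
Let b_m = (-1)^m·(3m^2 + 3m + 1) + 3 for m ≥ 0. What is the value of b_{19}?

-1138

(-1)^19 = -1; 3m^2 + 3m + 1 at m=19 is 1141; so b_{19} = -1138.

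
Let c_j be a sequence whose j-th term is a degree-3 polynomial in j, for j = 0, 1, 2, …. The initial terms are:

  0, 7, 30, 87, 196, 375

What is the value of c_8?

1512

1st diffs: 7, 23, 57, 109, 179.
2nd diffs: 16, 34, 52, 70.
3rd diffs: 18, 18, 18 (constant).
Newton forward-difference form: c_j = 7·C(j,1) + 16·C(j,2) + 18·C(j,3).
At j = 8: j = 8, so c_8 = 56 + 448 + 1008 = 1512.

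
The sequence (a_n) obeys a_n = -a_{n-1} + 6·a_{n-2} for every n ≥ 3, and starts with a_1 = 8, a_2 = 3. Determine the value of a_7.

2241

Applying the relation repeatedly:
a_3 = 45, a_4 = -27, a_5 = 297, a_6 = -459, a_7 = 2241.
(Characteristic roots are 2 and -3.)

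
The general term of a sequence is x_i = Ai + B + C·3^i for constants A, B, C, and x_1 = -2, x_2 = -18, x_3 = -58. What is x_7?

-4394

Write the equations: A + B + 3C = -2; 2A + B + 9C = -18; 3A + B + 27C = -58.
Subtracting the first from the second: A + 6C = -16.
Subtracting the second from the third: A + 18C = -40.
Solving: C = -2, A = -4, then B = 8.
Hence x_7 = -4·7 + 8 + (-2)·2187 = -4394.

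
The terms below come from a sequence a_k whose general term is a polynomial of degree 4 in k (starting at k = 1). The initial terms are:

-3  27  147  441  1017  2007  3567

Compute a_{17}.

1st diffs: 30, 120, 294, 576, 990, 1560.
2nd diffs: 90, 174, 282, 414, 570.
3rd diffs: 84, 108, 132, 156.
4th diffs: 24, 24, 24 (constant).
So a_k = k^4 + 4k^3 - 4k^2 - k - 3.
Evaluating at k = 17 gives a_{17} = 101997.

101997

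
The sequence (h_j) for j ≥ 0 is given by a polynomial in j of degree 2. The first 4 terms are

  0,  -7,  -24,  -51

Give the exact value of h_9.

-423

1st diffs: -7, -17, -27.
2nd diffs: -10, -10 (constant).
Newton forward-difference form: h_j = (-7)·C(j,1) + (-10)·C(j,2).
At j = 9: j = 9, so h_9 = -63 - 360 = -423.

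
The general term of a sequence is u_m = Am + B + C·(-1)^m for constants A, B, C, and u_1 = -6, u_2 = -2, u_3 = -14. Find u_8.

-26

Write the equations: A + B - C = -6; 2A + B + C = -2; 3A + B - C = -14.
Subtracting the first from the second: A + 2C = 4.
Subtracting the second from the third: A - 2C = -12.
Solving: C = 4, A = -4, then B = 2.
Therefore u_8 = -32 + 2 + 4·1 = -26.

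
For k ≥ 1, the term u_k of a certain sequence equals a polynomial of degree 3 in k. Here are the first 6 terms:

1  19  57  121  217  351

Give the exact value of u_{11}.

1st diffs: 18, 38, 64, 96, 134.
2nd diffs: 20, 26, 32, 38.
3rd diffs: 6, 6, 6 (constant).
Newton forward-difference form: u_k = 1 + 18·C(k-1,1) + 20·C(k-1,2) + 6·C(k-1,3).
At k = 11: k-1 = 10, so u_{11} = 1 + 180 + 900 + 720 = 1801.

1801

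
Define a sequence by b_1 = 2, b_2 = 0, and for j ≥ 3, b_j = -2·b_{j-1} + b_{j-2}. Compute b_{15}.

66922

Compute successive terms:
b_3 = 2  b_4 = -4  b_5 = 10  …  b_{12} = -4756  b_{13} = 11482  b_{14} = -27720  b_{15} = 66922.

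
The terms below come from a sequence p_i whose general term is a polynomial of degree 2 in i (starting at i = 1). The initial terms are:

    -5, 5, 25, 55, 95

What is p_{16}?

1195

1st diffs: 10, 20, 30, 40.
2nd diffs: 10, 10, 10 (constant).
Newton forward-difference form: p_i = -5 + 10·C(i-1,1) + 10·C(i-1,2).
At i = 16: i-1 = 15, so p_{16} = -5 + 150 + 1050 = 1195.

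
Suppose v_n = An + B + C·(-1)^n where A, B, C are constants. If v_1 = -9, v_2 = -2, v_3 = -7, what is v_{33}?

23

Plug in n = 1, 2, 3: A + B - C = -9; 2A + B + C = -2; 3A + B - C = -7.
Subtracting the first from the second: A + 2C = 7.
Subtracting the second from the third: A - 2C = -5.
Solving: C = 3, A = 1, then B = -7.
Hence v_{33} = 1·33 + (-7) + 3·(-1) = 23.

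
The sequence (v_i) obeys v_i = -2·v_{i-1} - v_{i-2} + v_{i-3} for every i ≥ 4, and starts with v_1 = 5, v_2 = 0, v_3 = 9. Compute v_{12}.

Compute successive terms:
v_4 = -13  v_5 = 17  v_6 = -12  v_7 = -6  v_8 = 41  v_9 = -88  v_{10} = 129  v_{11} = -129  v_{12} = 41.

41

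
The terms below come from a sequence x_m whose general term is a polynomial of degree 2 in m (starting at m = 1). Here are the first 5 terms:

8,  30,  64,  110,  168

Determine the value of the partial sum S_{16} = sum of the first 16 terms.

9488

1st diffs: 22, 34, 46, 58.
2nd diffs: 12, 12, 12 (constant).
So x_m = 6m^2 + 4m - 2.
Continuing: …, 238, 320, 414, 520, …, x_{16} = 1598.
Summing m = 1..16 (16 terms) gives 9488.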